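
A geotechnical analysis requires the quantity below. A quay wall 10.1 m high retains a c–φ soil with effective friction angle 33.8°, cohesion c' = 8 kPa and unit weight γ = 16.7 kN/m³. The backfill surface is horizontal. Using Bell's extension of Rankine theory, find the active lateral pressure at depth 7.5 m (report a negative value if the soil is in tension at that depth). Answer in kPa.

K_a = (1 − sin φ)/(1 + sin φ) = 0.2851.
σ_a = K_a γ z − 2c√K_a = 0.2851×16.7×7.5 − 2×8×0.5340 = 27.17 kPa.

27.2 kPa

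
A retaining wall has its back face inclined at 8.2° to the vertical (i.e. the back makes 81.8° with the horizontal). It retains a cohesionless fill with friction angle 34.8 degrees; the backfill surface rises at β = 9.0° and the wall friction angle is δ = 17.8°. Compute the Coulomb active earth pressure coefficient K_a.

0.346

K_a = sin²(α+φ) / [sin²α · sin(α−δ) · (1 + √{sin(φ+δ)sin(φ−β) / (sin(α−δ)sin(α+β))})²].
With α = 81.8°, φ = 34.8°, δ = 17.8°, β = 9.0°: K_a = 0.3459.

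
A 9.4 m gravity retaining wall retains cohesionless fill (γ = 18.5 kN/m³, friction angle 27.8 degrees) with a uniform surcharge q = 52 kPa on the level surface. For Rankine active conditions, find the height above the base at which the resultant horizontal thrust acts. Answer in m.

K_a = 0.3639.
Triangular part P₁ = ½K_aγH² = 297.4 at H/3 = 3.133 m; rectangular part P₂ = K_a q H = 177.9 at H/2 = 4.700 m.
ȳ = (P₁·3.133 + P₂·4.700)/(P₁+P₂) = 3.720 m.

3.72 m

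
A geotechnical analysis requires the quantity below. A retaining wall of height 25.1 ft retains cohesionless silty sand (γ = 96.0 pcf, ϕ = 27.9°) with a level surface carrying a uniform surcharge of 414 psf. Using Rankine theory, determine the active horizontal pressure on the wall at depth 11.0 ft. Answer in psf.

K_a = (1 − sin φ)/(1 + sin φ) = 0.3625.
σ_v = γz + q = 96.0 × 11.0 + 414 = 1470 psf.
σ_h = K_a σ_v = 0.3625 × 1470 = 532.8 psf.

533 psf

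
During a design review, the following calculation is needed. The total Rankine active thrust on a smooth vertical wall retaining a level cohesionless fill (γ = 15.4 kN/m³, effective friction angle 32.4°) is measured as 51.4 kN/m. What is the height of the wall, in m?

K_a = 0.3022. P_a = ½ K_a γ H² ⇒ H = √(2P_a/(K_a γ)).
H = √(2×51.4/(0.3022×15.4)) = 4.700 m.

4.70 m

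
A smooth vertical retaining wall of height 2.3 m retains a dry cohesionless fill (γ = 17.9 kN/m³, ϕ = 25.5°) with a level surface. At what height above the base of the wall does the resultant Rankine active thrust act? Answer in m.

0.767 m

K_a = 0.3981.
The pressure distribution is triangular, so the resultant acts at H/3 above the base = 2.3/3 = 0.7667 m.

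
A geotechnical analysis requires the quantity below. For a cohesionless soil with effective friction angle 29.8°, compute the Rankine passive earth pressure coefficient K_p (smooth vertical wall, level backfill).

2.98

K_p = (1 + sin φ)/(1 − sin φ) = tan²(45° + 29.8°/2) = 2.976.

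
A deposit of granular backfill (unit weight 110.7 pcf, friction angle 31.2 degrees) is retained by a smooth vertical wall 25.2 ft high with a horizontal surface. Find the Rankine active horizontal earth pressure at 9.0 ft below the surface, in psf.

316 psf

K_a = (1 − sin φ)/(1 + sin φ) = 0.3175.
σ_h = K_a γ z = 0.3175 × 110.7 × 9.0 = 316.3 psf.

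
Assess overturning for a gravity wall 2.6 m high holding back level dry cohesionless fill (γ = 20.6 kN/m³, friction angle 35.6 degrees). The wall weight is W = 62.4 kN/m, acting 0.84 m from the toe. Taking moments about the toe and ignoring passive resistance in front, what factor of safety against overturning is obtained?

K_a = tan²(45° − 35.6°/2) = 0.2641.
P_a = ½K_aγH² = 0.5×0.2641×20.6×2.6² = 18.39 kN/m, acting at H/3 = 0.8667 m above the base.
Overturning moment M_o = P_a × H/3 = 18.39 × 0.8667 = 15.94.
Resisting moment M_r = W × 0.84 = 62.4 × 0.84 = 52.42.
FS_overturning = M_r/M_o = 52.42/15.94 = 3.289.

3.29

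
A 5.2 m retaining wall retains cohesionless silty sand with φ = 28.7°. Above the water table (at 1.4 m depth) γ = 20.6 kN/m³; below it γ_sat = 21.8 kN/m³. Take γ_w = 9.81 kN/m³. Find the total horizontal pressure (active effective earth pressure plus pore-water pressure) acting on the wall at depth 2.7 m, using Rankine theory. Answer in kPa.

K_a = (1 − sin φ)/(1 + sin φ) = 0.3511.
γ' = 21.8 − 9.81 = 11.99 kN/m³.
Effective vertical stress at 2.7 m: σ'_v = 20.6×1.4 + 11.99×1.30 = 44.43 kPa.
σ'_h = K_a σ'_v = 0.3511 × 44.43 = 15.60 kPa; u = γ_w × 1.30 = 12.75 kPa.
Total σ_h = 15.60 + 12.75 = 28.35 kPa.

28.4 kPa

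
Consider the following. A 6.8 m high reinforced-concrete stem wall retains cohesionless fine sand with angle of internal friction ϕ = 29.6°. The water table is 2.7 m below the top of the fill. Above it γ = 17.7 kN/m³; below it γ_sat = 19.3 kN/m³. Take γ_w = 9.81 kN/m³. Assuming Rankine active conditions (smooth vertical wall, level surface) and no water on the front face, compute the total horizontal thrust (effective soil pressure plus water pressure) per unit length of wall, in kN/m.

K_a = tan²(45° − φ/2) = 0.3387.
γ' = 19.3 − 9.81 = 9.490 kN/m³. Depth below WT = 4.1 m.
σ'_h at WT = K_a γ d_w = 16.19 kPa; at base = 16.19 + K_a γ' × 4.1 = 29.37 kPa.
P₁ (0–2.7 m) = ½×16.19×2.7 = 21.85. P₂ (2.7–6.8 m) = ½(16.19+29.37)×4.1 = 93.39.
P_w = ½ γ_w h₂² = 0.5×9.81×4.1² = 82.45. Total = 21.85+93.39+82.45 = 197.7 kN/m.

198 kN/m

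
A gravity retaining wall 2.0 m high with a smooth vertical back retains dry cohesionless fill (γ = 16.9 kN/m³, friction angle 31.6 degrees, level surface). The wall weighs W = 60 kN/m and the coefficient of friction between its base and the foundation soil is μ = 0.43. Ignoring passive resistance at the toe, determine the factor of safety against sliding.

K_a = tan²(45° − 31.6°/2) = 0.3123.
P_a = ½K_aγH² = 0.5×0.3123×16.9×2.0² = 10.56 kN/m, acting at H/3 = 0.6667 m above the base.
FS_sliding = μW / P_a = 0.43×60 / 10.56 = 2.444.

2.44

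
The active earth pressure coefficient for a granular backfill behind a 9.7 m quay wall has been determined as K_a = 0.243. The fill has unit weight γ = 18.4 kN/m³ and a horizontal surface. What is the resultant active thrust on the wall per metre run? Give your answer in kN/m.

210 kN/m

P = ½ K_a γ H² = 0.5 × 0.243 × 18.4 × 9.7² = 210.3 kN/m.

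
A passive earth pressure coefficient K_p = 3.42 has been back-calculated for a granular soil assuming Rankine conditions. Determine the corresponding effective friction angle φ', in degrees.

33.2°

K_p = (1+sin φ)/(1−sin φ) ⇒ sin φ = (K_p − 1)/(K_p + 1) = 0.5475.
φ = arcsin(0.5475) = 33.20°.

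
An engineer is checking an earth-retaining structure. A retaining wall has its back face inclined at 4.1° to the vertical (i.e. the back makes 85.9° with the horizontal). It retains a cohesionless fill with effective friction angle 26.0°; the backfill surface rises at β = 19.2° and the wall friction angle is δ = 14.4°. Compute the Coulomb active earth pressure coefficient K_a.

K_a = sin²(α+φ) / [sin²α · sin(α−δ) · (1 + √{sin(φ+δ)sin(φ−β) / (sin(α−δ)sin(α+β))})²].
With α = 85.9°, φ = 26.0°, δ = 14.4°, β = 19.2°: K_a = 0.5487.

0.549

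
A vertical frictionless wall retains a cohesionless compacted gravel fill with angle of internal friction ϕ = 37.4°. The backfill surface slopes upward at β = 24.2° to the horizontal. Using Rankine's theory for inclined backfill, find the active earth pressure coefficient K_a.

0.311

K_a = cos β · (cos β − √(cos²β − cos²φ)) / (cos β + √(cos²β − cos²φ)).
cos β = 0.9121, cos φ = 0.7944, √(cos²β − cos²φ) = 0.4482.
K_a = 0.9121 × (0.9121 − 0.4482)/(0.9121 + 0.4482) = 0.3111.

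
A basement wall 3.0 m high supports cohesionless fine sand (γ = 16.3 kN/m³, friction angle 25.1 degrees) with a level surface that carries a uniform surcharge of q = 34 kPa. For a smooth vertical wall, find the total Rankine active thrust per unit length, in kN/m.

K_a = tan²(45° − φ/2) = 0.4043.
Soil triangle: ½ K_a γ H² = 0.5×0.4043×16.3×3.0² = 29.66 kN/m.
Surcharge rectangle: K_a q H = 0.4043×34×3.0 = 41.24 kN/m.
Total = 29.66 + 41.24 = 70.89 kN/m.

70.9 kN/m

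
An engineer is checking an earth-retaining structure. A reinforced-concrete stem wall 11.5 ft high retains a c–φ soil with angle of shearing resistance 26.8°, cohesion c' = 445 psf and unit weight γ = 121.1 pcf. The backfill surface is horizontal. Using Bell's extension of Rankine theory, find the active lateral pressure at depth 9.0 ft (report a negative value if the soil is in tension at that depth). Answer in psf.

K_a = (1 − sin φ)/(1 + sin φ) = 0.3785.
σ_a = K_a γ z − 2c√K_a = 0.3785×121.1×9.0 − 2×445×0.6152 = -135.0 psf.

-135 psf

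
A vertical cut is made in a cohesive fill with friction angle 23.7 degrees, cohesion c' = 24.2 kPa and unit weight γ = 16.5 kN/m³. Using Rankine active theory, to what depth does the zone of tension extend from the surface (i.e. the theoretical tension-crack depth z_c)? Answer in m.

4.49 m

K_a = tan²(45° − 23.7°/2) = 0.4266; √K_a = 0.6531.
The active pressure is zero where K_a γ z = 2c√K_a, so z_c = 2c/(γ√K_a) = 2×24.2/(16.5×0.6531) = 4.491 m.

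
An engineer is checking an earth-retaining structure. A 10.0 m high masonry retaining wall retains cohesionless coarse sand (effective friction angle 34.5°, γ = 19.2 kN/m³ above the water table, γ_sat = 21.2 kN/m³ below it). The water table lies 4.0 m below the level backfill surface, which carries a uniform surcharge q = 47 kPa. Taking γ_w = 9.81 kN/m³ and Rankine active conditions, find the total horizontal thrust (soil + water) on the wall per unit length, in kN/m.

K_a = tan²(45° − φ/2) = 0.2768.
γ' = 21.2 − 9.81 = 11.39 kN/m³. h₂ = H − d_w = 6.0 m.
σ'_h: at surface K_a·q = 13.01; at WT K_a(q+γd_w) = 34.27; at base K_a(q+γd_w+γ'h₂) = 53.19 kPa.
P₁ = ½(13.01+34.27)×4.0 = 94.56; P₂ = ½(34.27+53.19)×6.0 = 262.4; P_w = ½γ_w h₂² = 176.6.
Total = 94.56+262.4+176.6 = 533.5 kN/m.

534 kN/m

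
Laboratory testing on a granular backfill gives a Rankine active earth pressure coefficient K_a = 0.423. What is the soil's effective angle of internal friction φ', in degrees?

K_a = tan²(45° − φ/2) ⇒ 45° − φ/2 = arctan(√0.423) = 33.04°.
φ = 2(45° − 33.04°) = 23.92°.

23.9°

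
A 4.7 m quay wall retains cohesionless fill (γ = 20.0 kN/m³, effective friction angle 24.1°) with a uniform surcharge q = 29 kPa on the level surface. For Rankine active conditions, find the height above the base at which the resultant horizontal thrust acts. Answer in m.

K_a = 0.4201.
Triangular part P₁ = ½K_aγH² = 92.80 at H/3 = 1.567 m; rectangular part P₂ = K_a q H = 57.26 at H/2 = 2.350 m.
ȳ = (P₁·1.567 + P₂·2.350)/(P₁+P₂) = 1.866 m.

1.87 m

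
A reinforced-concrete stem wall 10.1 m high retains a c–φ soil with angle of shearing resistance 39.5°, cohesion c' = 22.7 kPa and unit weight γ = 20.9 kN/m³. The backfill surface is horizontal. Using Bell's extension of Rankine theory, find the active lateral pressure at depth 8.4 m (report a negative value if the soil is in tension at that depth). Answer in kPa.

K_a = (1 − sin φ)/(1 + sin φ) = 0.2224.
σ_a = K_a γ z − 2c√K_a = 0.2224×20.9×8.4 − 2×22.7×0.4716 = 17.64 kPa.

17.6 kPa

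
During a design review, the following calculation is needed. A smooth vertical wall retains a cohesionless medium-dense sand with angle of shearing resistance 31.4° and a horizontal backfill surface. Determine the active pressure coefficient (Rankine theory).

0.315

K_a = tan²(45° − φ/2) = tan²(29.30°) = 0.3149.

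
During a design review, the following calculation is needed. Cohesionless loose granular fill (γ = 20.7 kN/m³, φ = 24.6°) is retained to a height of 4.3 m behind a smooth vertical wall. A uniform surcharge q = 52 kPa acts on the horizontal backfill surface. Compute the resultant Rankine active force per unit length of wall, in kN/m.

171 kN/m

K_a = tan²(45° − φ/2) = 0.4121.
Soil triangle: ½ K_a γ H² = 0.5×0.4121×20.7×4.3² = 78.87 kN/m.
Surcharge rectangle: K_a q H = 0.4121×52×4.3 = 92.16 kN/m.
Total = 78.87 + 92.16 = 171.0 kN/m.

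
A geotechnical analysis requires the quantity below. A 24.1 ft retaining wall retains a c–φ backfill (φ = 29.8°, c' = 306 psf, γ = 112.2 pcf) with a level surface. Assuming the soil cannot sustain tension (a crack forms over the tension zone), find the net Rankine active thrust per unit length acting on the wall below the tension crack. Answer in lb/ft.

4070 lb/ft

K_a = 0.3360; √K_a = 0.5797.
Tension-crack depth z_c = 2c/(γ√K_a) = 2×306/(112.2×0.5797) = 9.410 ft.
σ_a at base = K_a γ H − 2c√K_a = 0.3360×112.2×24.1 − 2×306×0.5797 = 553.9 psf.
P_a = ½ × 553.9 × (H − z_c) = 0.5×553.9×14.69 = 4068 lb/ft.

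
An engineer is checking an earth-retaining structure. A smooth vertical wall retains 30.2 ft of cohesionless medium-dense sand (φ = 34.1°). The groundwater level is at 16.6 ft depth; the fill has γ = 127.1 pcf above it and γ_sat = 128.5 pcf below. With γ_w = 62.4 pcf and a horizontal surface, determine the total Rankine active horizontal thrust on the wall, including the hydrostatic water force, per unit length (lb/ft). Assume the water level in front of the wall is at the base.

20500 lb/ft

K_a = tan²(45° − φ/2) = 0.2815.
γ' = 128.5 − 62.4 = 66.10 pcf. Depth below WT = 13.6 ft.
σ'_h at WT = K_a γ d_w = 594.0 psf; at base = 594.0 + K_a γ' × 13.6 = 847.1 psf.
P₁ (0–16.6 ft) = ½×594.0×16.6 = 4930. P₂ (16.6–30.2 ft) = ½(594.0+847.1)×13.6 = 9799.
P_w = ½ γ_w h₂² = 0.5×62.4×13.6² = 5771. Total = 4930+9799+5771 = 20500 lb/ft.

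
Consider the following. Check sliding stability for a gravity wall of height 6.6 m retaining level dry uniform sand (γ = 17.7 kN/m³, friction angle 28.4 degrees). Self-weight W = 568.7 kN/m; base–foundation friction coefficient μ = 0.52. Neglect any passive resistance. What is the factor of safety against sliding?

2.16

K_a = tan²(45° − 28.4°/2) = 0.3554.
P_a = ½K_aγH² = 0.5×0.3554×17.7×6.6² = 137.0 kN/m, acting at H/3 = 2.200 m above the base.
FS_sliding = μW / P_a = 0.52×568.7 / 137.0 = 2.159.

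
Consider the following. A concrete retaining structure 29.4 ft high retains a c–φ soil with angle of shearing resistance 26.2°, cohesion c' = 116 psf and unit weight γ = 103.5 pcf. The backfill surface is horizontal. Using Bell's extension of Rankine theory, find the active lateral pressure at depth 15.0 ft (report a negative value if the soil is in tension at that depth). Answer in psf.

457 psf

K_a = (1 − sin φ)/(1 + sin φ) = 0.3874.
σ_a = K_a γ z − 2c√K_a = 0.3874×103.5×15.0 − 2×116×0.6224 = 457.1 psf.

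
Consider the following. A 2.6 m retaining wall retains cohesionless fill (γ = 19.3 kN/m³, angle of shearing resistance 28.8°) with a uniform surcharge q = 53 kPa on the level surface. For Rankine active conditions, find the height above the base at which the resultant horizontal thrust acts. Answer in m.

K_a = 0.3498.
Triangular part P₁ = ½K_aγH² = 22.82 at H/3 = 0.8667 m; rectangular part P₂ = K_a q H = 48.20 at H/2 = 1.300 m.
ȳ = (P₁·0.8667 + P₂·1.300)/(P₁+P₂) = 1.161 m.

1.16 m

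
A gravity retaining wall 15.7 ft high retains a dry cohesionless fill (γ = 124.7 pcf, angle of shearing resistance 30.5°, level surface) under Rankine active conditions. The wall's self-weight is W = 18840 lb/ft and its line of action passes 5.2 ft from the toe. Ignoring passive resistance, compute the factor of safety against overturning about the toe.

3.73

K_a = tan²(45° − 30.5°/2) = 0.3267.
P_a = ½K_aγH² = 0.5×0.3267×124.7×15.7² = 5020 lb/ft, acting at H/3 = 5.233 ft above the base.
Overturning moment M_o = P_a × H/3 = 5020 × 5.233 = 26270.
Resisting moment M_r = W × 5.2 = 18840 × 5.2 = 97970.
FS_overturning = M_r/M_o = 97970/26270 = 3.729.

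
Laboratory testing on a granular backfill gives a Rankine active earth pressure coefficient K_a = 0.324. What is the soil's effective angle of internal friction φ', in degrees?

30.7°

K_a = tan²(45° − φ/2) ⇒ 45° − φ/2 = arctan(√0.324) = 29.65°.
φ = 2(45° − 29.65°) = 30.70°.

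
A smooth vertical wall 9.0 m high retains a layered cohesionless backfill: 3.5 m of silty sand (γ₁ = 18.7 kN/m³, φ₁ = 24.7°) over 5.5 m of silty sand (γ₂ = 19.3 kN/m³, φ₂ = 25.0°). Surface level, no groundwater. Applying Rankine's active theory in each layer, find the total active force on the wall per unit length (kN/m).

K_a1 = tan²(45°−24.7°/2) = 0.4106; K_a2 = tan²(45°−25.0°/2) = 0.4059.
Layer 1: σ at base = K_a1 γ₁ h₁ = 26.87 kPa; P₁ = ½×26.87×3.5 = 47.03.
Layer 2: σ_v at top = γ₁h₁ = 65.45; σ_h top = K_a2×65.45 = 26.56; σ_h base = K_a2×(65.45+19.3×5.5) = 69.65.
P₂ = ½(26.56+69.65)×5.5 = 264.6. Total P_a = 47.03+264.6 = 311.6 kN/m.

312 kN/m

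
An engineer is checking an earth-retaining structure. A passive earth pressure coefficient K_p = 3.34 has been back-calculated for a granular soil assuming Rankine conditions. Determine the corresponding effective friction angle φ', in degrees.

32.6°

K_p = (1+sin φ)/(1−sin φ) ⇒ sin φ = (K_p − 1)/(K_p + 1) = 0.5392.
φ = arcsin(0.5392) = 32.63°.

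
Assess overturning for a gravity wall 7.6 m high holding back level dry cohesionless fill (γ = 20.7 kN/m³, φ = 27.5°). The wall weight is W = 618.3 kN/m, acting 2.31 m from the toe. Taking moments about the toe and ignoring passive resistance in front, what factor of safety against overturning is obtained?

2.56

K_a = tan²(45° − 27.5°/2) = 0.3682.
P_a = ½K_aγH² = 0.5×0.3682×20.7×7.6² = 220.1 kN/m, acting at H/3 = 2.533 m above the base.
Overturning moment M_o = P_a × H/3 = 220.1 × 2.533 = 557.7.
Resisting moment M_r = W × 2.31 = 618.3 × 2.31 = 1428.
FS_overturning = M_r/M_o = 1428/557.7 = 2.561.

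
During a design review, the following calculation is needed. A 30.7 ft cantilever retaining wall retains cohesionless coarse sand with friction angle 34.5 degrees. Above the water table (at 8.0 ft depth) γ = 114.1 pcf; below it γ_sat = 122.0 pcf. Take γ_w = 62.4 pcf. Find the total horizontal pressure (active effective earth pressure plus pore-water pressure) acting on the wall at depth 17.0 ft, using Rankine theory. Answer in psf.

963 psf

K_a = (1 − sin φ)/(1 + sin φ) = 0.2768.
γ' = 122.0 − 62.4 = 59.60 pcf.
Effective vertical stress at 17.0 ft: σ'_v = 114.1×8.0 + 59.60×9.00 = 1449 psf.
σ'_h = K_a σ'_v = 0.2768 × 1449 = 401.2 psf; u = γ_w × 9.00 = 561.6 psf.
Total σ_h = 401.2 + 561.6 = 962.8 psf.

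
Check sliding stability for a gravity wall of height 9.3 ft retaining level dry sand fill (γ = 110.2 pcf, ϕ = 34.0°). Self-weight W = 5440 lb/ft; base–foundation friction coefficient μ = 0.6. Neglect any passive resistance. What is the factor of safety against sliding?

K_a = tan²(45° − 34.0°/2) = 0.2827.
P_a = ½K_aγH² = 0.5×0.2827×110.2×9.3² = 1347 lb/ft, acting at H/3 = 3.100 ft above the base.
FS_sliding = μW / P_a = 0.6×5440 / 1347 = 2.423.

2.42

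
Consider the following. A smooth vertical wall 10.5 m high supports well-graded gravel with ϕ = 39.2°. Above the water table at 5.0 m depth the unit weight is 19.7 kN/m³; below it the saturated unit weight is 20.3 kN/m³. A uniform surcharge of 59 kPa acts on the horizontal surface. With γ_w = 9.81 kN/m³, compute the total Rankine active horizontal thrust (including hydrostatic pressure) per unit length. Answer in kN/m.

K_a = tan²(45° − φ/2) = 0.2255.
γ' = 20.3 − 9.81 = 10.49 kN/m³. h₂ = H − d_w = 5.5 m.
σ'_h: at surface K_a·q = 13.30; at WT K_a(q+γd_w) = 35.51; at base K_a(q+γd_w+γ'h₂) = 48.52 kPa.
P₁ = ½(13.30+35.51)×5.0 = 122.0; P₂ = ½(35.51+48.52)×5.5 = 231.1; P_w = ½γ_w h₂² = 148.4.
Total = 122.0+231.1+148.4 = 501.5 kN/m.

501 kN/m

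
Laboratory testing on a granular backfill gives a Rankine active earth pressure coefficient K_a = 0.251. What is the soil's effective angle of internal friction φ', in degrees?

K_a = tan²(45° − φ/2) ⇒ 45° − φ/2 = arctan(√0.251) = 26.61°.
φ = 2(45° − 26.61°) = 36.78°.

36.8°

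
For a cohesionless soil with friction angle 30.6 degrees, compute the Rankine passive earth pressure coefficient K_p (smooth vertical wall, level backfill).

3.07

K_p = (1 + sin φ)/(1 − sin φ) = tan²(45° + 30.6°/2) = 3.074.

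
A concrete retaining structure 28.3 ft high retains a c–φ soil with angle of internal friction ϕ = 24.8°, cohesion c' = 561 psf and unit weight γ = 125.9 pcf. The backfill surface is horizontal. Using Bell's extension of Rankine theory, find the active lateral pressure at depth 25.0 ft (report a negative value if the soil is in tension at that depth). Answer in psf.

570 psf

K_a = (1 − sin φ)/(1 + sin φ) = 0.4090.
σ_a = K_a γ z − 2c√K_a = 0.4090×125.9×25.0 − 2×561×0.6395 = 569.8 psf.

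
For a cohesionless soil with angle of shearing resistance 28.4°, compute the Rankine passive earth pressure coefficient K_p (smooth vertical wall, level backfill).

K_p = (1 + sin φ)/(1 − sin φ) = tan²(45° + 28.4°/2) = 2.814.

2.81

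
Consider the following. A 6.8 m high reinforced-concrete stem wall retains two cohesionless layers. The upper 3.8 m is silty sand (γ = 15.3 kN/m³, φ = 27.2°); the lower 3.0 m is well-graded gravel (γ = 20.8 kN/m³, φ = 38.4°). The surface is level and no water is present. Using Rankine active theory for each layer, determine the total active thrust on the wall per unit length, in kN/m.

104 kN/m

K_a1 = tan²(45°−27.2°/2) = 0.3726; K_a2 = tan²(45°−38.4°/2) = 0.2337.
Layer 1: σ at base = K_a1 γ₁ h₁ = 21.66 kPa; P₁ = ½×21.66×3.8 = 41.16.
Layer 2: σ_v at top = γ₁h₁ = 58.14; σ_h top = K_a2×58.14 = 13.59; σ_h base = K_a2×(58.14+20.8×3.0) = 28.17.
P₂ = ½(13.59+28.17)×3.0 = 62.63. Total P_a = 41.16+62.63 = 103.8 kN/m.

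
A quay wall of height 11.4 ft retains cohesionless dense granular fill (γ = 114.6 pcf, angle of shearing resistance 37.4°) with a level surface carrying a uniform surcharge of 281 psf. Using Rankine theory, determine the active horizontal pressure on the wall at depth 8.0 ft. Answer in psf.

293 psf

K_a = (1 − sin φ)/(1 + sin φ) = 0.2443.
σ_v = γz + q = 114.6 × 8.0 + 281 = 1198 psf.
σ_h = K_a σ_v = 0.2443 × 1198 = 292.6 psf.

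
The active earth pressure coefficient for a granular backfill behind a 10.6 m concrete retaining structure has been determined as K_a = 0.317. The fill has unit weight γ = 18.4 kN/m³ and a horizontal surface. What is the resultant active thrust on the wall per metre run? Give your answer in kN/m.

P = ½ K_a γ H² = 0.5 × 0.317 × 18.4 × 10.6² = 327.7 kN/m.

328 kN/m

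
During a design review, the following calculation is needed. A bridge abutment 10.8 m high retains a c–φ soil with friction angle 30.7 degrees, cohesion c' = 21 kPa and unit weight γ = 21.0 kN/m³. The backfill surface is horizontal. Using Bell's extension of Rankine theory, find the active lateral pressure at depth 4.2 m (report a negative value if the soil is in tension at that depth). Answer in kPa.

K_a = (1 − sin φ)/(1 + sin φ) = 0.3240.
σ_a = K_a γ z − 2c√K_a = 0.3240×21.0×4.2 − 2×21×0.5692 = 4.671 kPa.

4.67 kPa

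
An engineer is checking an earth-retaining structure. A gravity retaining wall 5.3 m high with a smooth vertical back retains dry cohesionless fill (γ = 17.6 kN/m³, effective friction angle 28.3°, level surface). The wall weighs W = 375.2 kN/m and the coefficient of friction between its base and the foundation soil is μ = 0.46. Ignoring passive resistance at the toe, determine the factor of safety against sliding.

1.96

K_a = tan²(45° − 28.3°/2) = 0.3568.
P_a = ½K_aγH² = 0.5×0.3568×17.6×5.3² = 88.19 kN/m, acting at H/3 = 1.767 m above the base.
FS_sliding = μW / P_a = 0.46×375.2 / 88.19 = 1.957.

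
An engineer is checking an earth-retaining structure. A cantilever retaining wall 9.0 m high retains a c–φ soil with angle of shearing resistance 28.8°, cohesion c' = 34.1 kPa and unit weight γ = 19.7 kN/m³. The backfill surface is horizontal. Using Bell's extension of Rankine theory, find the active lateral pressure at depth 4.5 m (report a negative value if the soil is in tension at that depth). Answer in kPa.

K_a = (1 − sin φ)/(1 + sin φ) = 0.3498.
σ_a = K_a γ z − 2c√K_a = 0.3498×19.7×4.5 − 2×34.1×0.5914 = -9.328 kPa.

-9.33 kPa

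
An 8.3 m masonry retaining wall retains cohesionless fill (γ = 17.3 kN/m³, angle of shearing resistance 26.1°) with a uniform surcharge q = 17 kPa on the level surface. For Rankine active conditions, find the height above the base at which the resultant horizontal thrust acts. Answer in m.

K_a = 0.3889.
Triangular part P₁ = ½K_aγH² = 231.8 at H/3 = 2.767 m; rectangular part P₂ = K_a q H = 54.88 at H/2 = 4.150 m.
ȳ = (P₁·2.767 + P₂·4.150)/(P₁+P₂) = 3.032 m.

3.03 m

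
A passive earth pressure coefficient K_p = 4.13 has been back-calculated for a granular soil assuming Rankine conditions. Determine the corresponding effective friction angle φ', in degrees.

37.6°

K_p = (1+sin φ)/(1−sin φ) ⇒ sin φ = (K_p − 1)/(K_p + 1) = 0.6101.
φ = arcsin(0.6101) = 37.60°.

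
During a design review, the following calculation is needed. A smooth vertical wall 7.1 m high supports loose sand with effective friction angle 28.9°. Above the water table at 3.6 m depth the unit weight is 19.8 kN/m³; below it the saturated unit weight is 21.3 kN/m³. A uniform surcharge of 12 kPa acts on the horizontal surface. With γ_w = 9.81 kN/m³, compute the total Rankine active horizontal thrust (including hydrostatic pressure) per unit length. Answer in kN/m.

K_a = tan²(45° − φ/2) = 0.3484.
γ' = 21.3 − 9.81 = 11.49 kN/m³. h₂ = H − d_w = 3.5 m.
σ'_h: at surface K_a·q = 4.180; at WT K_a(q+γd_w) = 29.01; at base K_a(q+γd_w+γ'h₂) = 43.02 kPa.
P₁ = ½(4.180+29.01)×3.6 = 59.75; P₂ = ½(29.01+43.02)×3.5 = 126.1; P_w = ½γ_w h₂² = 60.09.
Total = 59.75+126.1+60.09 = 245.9 kN/m.

246 kN/m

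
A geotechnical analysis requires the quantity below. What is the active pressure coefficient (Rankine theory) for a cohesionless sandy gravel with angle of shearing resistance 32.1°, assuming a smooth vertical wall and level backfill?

0.306

K_a = (1 − sin φ)/(1 + sin φ) = (1 − sin 32.1°)/(1 + sin 32.1°) = 0.3060.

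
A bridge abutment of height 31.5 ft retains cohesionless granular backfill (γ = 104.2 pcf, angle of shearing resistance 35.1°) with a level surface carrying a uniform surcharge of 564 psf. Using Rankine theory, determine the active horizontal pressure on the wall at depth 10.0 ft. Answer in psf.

433 psf

K_a = (1 − sin φ)/(1 + sin φ) = 0.2698.
σ_v = γz + q = 104.2 × 10.0 + 564 = 1606 psf.
σ_h = K_a σ_v = 0.2698 × 1606 = 433.4 psf.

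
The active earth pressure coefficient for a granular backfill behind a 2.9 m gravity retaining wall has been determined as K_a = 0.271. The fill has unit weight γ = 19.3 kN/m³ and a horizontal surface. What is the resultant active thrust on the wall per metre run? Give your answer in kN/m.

P = ½ K_a γ H² = 0.5 × 0.271 × 19.3 × 2.9² = 21.99 kN/m.

22.0 kN/m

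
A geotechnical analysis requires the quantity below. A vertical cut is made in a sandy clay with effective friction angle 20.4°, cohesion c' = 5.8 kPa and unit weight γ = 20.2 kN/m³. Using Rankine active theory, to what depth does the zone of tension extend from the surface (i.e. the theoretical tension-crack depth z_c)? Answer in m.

0.826 m

K_a = tan²(45° − 20.4°/2) = 0.4831; √K_a = 0.6950.
The active pressure is zero where K_a γ z = 2c√K_a, so z_c = 2c/(γ√K_a) = 2×5.8/(20.2×0.6950) = 0.8262 m.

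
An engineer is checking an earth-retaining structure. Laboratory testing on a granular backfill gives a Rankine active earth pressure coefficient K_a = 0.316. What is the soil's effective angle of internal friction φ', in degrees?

31.3°

K_a = tan²(45° − φ/2) ⇒ 45° − φ/2 = arctan(√0.316) = 29.34°.
φ = 2(45° − 29.34°) = 31.32°.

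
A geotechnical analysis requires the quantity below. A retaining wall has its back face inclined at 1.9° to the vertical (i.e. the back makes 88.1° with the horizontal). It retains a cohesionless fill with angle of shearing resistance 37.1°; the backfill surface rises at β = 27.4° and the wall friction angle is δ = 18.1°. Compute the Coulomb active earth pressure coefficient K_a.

0.361

K_a = sin²(α+φ) / [sin²α · sin(α−δ) · (1 + √{sin(φ+δ)sin(φ−β) / (sin(α−δ)sin(α+β))})²].
With α = 88.1°, φ = 37.1°, δ = 18.1°, β = 27.4°: K_a = 0.3609.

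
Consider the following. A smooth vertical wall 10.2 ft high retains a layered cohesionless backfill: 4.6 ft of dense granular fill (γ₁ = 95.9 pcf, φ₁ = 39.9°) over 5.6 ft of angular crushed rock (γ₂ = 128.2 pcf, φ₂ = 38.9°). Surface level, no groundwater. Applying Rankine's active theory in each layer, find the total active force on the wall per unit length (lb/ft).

1250 lb/ft

K_a1 = tan²(45°−39.9°/2) = 0.2184; K_a2 = tan²(45°−38.9°/2) = 0.2285.
Layer 1: σ at base = K_a1 γ₁ h₁ = 96.36 psf; P₁ = ½×96.36×4.6 = 221.6.
Layer 2: σ_v at top = γ₁h₁ = 441.1; σ_h top = K_a2×441.1 = 100.8; σ_h base = K_a2×(441.1+128.2×5.6) = 264.9.
P₂ = ½(100.8+264.9)×5.6 = 1024. Total P_a = 221.6+1024 = 1246 lb/ft.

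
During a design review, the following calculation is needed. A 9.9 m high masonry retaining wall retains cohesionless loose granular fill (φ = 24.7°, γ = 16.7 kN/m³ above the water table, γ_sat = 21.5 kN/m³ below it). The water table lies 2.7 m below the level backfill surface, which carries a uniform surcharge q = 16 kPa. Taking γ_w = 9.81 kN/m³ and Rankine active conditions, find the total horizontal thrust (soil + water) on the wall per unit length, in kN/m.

K_a = tan²(45° − φ/2) = 0.4106.
γ' = 21.5 − 9.81 = 11.69 kN/m³. h₂ = H − d_w = 7.2 m.
σ'_h: at surface K_a·q = 6.569; at WT K_a(q+γd_w) = 25.08; at base K_a(q+γd_w+γ'h₂) = 59.64 kPa.
P₁ = ½(6.569+25.08)×2.7 = 42.73; P₂ = ½(25.08+59.64)×7.2 = 305.0; P_w = ½γ_w h₂² = 254.3.
Total = 42.73+305.0+254.3 = 602.0 kN/m.

602 kN/m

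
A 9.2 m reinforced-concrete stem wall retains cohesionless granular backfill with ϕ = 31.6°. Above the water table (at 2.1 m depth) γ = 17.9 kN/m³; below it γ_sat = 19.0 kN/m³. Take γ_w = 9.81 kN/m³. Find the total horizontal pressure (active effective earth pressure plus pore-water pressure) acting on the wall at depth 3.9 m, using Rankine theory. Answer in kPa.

K_a = (1 − sin φ)/(1 + sin φ) = 0.3123.
γ' = 19.0 − 9.81 = 9.190 kN/m³.
Effective vertical stress at 3.9 m: σ'_v = 17.9×2.1 + 9.190×1.80 = 54.13 kPa.
σ'_h = K_a σ'_v = 0.3123 × 54.13 = 16.91 kPa; u = γ_w × 1.80 = 17.66 kPa.
Total σ_h = 16.91 + 17.66 = 34.57 kPa.

34.6 kPa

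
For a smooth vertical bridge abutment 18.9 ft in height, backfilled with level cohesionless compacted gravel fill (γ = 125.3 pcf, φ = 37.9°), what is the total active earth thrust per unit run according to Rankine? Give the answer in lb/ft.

K_a = tan²(45° − φ/2) = 0.2389.
P_a = ½ K_a γ H² = 0.5 × 0.2389 × 125.3 × 18.9² = 5347 lb/ft.

5350 lb/ft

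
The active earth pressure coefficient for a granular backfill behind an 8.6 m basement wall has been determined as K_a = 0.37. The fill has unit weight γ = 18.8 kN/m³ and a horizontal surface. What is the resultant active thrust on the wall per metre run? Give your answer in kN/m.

257 kN/m

P = ½ K_a γ H² = 0.5 × 0.37 × 18.8 × 8.6² = 257.2 kN/m.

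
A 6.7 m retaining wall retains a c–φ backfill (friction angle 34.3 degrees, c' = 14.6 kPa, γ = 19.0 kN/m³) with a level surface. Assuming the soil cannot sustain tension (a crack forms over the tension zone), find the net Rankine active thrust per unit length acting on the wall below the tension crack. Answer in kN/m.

K_a = 0.2792; √K_a = 0.5284.
Tension-crack depth z_c = 2c/(γ√K_a) = 2×14.6/(19.0×0.5284) = 2.909 m.
σ_a at base = K_a γ H − 2c√K_a = 0.2792×19.0×6.7 − 2×14.6×0.5284 = 20.11 kPa.
P_a = ½ × 20.11 × (H − z_c) = 0.5×20.11×3.791 = 38.12 kN/m.

38.1 kN/m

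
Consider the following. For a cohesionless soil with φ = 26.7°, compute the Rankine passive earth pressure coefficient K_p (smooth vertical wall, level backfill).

2.63

K_p = (1 + sin φ)/(1 − sin φ) = tan²(45° + 26.7°/2) = 2.632.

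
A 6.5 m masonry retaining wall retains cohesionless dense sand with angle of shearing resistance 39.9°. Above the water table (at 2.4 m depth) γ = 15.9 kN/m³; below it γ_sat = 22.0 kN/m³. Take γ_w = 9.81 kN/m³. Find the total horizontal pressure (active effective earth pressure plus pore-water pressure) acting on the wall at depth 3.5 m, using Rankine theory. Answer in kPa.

K_a = (1 − sin φ)/(1 + sin φ) = 0.2184.
γ' = 22.0 − 9.81 = 12.19 kN/m³.
Effective vertical stress at 3.5 m: σ'_v = 15.9×2.4 + 12.19×1.10 = 51.57 kPa.
σ'_h = K_a σ'_v = 0.2184 × 51.57 = 11.26 kPa; u = γ_w × 1.10 = 10.79 kPa.
Total σ_h = 11.26 + 10.79 = 22.06 kPa.

22.1 kPa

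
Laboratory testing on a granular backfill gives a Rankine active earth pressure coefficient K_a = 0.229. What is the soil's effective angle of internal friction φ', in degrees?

K_a = tan²(45° − φ/2) ⇒ 45° − φ/2 = arctan(√0.229) = 25.57°.
φ = 2(45° − 25.57°) = 38.85°.

38.9°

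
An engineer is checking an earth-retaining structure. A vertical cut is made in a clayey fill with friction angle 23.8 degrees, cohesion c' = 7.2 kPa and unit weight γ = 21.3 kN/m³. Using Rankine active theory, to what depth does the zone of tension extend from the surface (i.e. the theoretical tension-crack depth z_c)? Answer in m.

K_a = tan²(45° − 23.8°/2) = 0.4250; √K_a = 0.6519.
The active pressure is zero where K_a γ z = 2c√K_a, so z_c = 2c/(γ√K_a) = 2×7.2/(21.3×0.6519) = 1.037 m.

1.04 m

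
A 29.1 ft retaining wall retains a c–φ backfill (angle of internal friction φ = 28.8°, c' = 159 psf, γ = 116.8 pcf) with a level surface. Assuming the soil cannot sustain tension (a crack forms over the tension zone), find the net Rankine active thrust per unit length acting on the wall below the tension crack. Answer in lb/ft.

K_a = 0.3498; √K_a = 0.5914.
Tension-crack depth z_c = 2c/(γ√K_a) = 2×159/(116.8×0.5914) = 4.604 ft.
σ_a at base = K_a γ H − 2c√K_a = 0.3498×116.8×29.1 − 2×159×0.5914 = 1001 psf.
P_a = ½ × 1001 × (H − z_c) = 0.5×1001×24.50 = 12260 lb/ft.

12300 lb/ft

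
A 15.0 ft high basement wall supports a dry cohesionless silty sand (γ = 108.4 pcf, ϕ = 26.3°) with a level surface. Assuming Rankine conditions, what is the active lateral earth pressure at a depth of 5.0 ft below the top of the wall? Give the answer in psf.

209 psf

K_a = (1 − sin φ)/(1 + sin φ) = 0.3859.
σ_h = K_a γ z = 0.3859 × 108.4 × 5.0 = 209.2 psf.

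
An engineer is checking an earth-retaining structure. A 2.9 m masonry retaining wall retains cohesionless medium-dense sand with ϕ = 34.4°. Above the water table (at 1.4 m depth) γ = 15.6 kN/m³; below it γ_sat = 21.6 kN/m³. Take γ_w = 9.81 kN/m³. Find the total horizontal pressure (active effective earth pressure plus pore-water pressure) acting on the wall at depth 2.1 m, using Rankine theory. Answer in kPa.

15.2 kPa

K_a = (1 − sin φ)/(1 + sin φ) = 0.2780.
γ' = 21.6 − 9.81 = 11.79 kN/m³.
Effective vertical stress at 2.1 m: σ'_v = 15.6×1.4 + 11.79×0.700 = 30.09 kPa.
σ'_h = K_a σ'_v = 0.2780 × 30.09 = 8.365 kPa; u = γ_w × 0.700 = 6.867 kPa.
Total σ_h = 8.365 + 6.867 = 15.23 kPa.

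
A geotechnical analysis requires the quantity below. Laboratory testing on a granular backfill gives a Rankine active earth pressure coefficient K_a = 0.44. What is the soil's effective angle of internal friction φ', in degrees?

22.9°

K_a = tan²(45° − φ/2) ⇒ 45° − φ/2 = arctan(√0.44) = 33.56°.
φ = 2(45° − 33.56°) = 22.89°.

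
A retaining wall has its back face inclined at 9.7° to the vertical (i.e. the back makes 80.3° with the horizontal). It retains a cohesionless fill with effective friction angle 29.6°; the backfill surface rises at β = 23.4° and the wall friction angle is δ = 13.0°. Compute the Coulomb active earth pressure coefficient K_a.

0.597

K_a = sin²(α+φ) / [sin²α · sin(α−δ) · (1 + √{sin(φ+δ)sin(φ−β) / (sin(α−δ)sin(α+β))})²].
With α = 80.3°, φ = 29.6°, δ = 13.0°, β = 23.4°: K_a = 0.5968.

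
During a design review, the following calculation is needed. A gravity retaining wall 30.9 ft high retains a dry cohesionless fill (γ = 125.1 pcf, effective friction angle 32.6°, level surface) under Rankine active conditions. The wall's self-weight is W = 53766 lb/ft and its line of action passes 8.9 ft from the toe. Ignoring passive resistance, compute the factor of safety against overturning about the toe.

2.60

K_a = tan²(45° − 32.6°/2) = 0.2997.
P_a = ½K_aγH² = 0.5×0.2997×125.1×30.9² = 17900 lb/ft, acting at H/3 = 10.30 ft above the base.
Overturning moment M_o = P_a × H/3 = 17900 × 10.30 = 184400.
Resisting moment M_r = W × 8.9 = 53766 × 8.9 = 478500.
FS_overturning = M_r/M_o = 478500/184400 = 2.595.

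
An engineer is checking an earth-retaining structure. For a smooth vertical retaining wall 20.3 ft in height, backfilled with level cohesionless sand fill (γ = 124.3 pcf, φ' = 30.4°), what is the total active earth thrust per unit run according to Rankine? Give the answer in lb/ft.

K_a = tan²(45° − φ/2) = 0.3280.
P_a = ½ K_a γ H² = 0.5 × 0.3280 × 124.3 × 20.3² = 8400 lb/ft.

8400 lb/ft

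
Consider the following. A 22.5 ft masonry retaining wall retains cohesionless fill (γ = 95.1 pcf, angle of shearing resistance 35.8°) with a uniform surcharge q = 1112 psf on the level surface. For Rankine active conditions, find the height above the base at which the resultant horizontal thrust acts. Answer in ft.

K_a = 0.2619.
Triangular part P₁ = ½K_aγH² = 6304 at H/3 = 7.500 ft; rectangular part P₂ = K_a q H = 6552 at H/2 = 11.25 ft.
ȳ = (P₁·7.500 + P₂·11.25)/(P₁+P₂) = 9.411 ft.

9.41 ft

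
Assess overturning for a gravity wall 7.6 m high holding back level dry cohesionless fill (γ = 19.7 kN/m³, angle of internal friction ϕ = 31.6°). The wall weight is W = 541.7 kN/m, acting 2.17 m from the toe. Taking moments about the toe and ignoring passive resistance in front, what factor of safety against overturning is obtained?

2.61

K_a = tan²(45° − 31.6°/2) = 0.3123.
P_a = ½K_aγH² = 0.5×0.3123×19.7×7.6² = 177.7 kN/m, acting at H/3 = 2.533 m above the base.
Overturning moment M_o = P_a × H/3 = 177.7 × 2.533 = 450.2.
Resisting moment M_r = W × 2.17 = 541.7 × 2.17 = 1175.
FS_overturning = M_r/M_o = 1175/450.2 = 2.611.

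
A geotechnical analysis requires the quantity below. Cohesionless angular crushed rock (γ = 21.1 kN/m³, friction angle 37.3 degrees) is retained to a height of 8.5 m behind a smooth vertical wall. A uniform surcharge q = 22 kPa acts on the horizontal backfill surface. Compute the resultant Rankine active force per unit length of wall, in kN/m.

K_a = tan²(45° − φ/2) = 0.2453.
Soil triangle: ½ K_a γ H² = 0.5×0.2453×21.1×8.5² = 187.0 kN/m.
Surcharge rectangle: K_a q H = 0.2453×22×8.5 = 45.88 kN/m.
Total = 187.0 + 45.88 = 232.9 kN/m.

233 kN/m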